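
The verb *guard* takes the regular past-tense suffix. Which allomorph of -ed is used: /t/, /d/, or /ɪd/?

The stem *guard* ends in /t/ or /d/.
The -ed suffix is realized as /ɪd/ after /t, d/; as /t/ after other voiceless consonants; and as /d/ after other voiced sounds.
So -ed on *guard* is pronounced /ɪd/.

/ɪd/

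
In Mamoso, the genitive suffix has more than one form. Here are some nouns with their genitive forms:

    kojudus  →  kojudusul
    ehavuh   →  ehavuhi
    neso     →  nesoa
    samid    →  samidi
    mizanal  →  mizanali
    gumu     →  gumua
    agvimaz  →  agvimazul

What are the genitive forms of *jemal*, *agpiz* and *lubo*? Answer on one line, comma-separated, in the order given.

The pattern is sibilance of the final sound: -ul when the stem ends in a sibilant (*kojudus*, *agvimaz*); -i when the stem ends in a non-sibilant consonant (*ehavuh*, *samid*, *mizanal*); -a when the stem ends in a vowel (*neso*, *gumu*).
*jemal* — final sound /l/ (a non-sibilant consonant) → -i → *jemali*.
The final sound of *agpiz* is /z/, which is a sibilant, so the suffix is -ul, giving *agpizul*.
*lubo* — final sound /o/ (a vowel) → -a → *luboa*.

jemali, agpizul, luboa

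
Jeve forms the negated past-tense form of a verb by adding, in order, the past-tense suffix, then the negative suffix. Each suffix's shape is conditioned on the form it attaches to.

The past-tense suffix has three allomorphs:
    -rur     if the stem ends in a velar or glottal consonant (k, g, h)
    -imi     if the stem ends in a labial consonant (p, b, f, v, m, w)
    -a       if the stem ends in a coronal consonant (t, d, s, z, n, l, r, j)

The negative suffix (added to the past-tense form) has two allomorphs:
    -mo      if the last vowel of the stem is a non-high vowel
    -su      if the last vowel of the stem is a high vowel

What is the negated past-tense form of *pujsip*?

*pujsip*: final consonant = /p/, labial → -imi → *pujsipimi*.
The last vowel of the past-tense form *pujsipimi* is /i/, which is a high vowel, so the negative suffix is -su, giving *pujsipimisu*.

pujsipimisu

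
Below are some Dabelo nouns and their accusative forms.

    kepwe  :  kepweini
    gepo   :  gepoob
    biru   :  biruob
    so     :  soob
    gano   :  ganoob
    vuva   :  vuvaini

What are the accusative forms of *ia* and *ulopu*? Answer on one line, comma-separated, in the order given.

iaini, ulopuob

The suffix is conditioned by the last vowel: -ob when the last vowel of the stem is a rounded vowel (*gepo*, *biru*, *so*, *gano*); -ini when the last vowel of the stem is an unrounded vowel (*kepwe*, *vuva*).
*ia* — last vowel /a/ (an unrounded vowel) → -ini → *iaini*.
*ulopu* — last vowel /u/ (a rounded vowel) → -ob → *ulopuob*.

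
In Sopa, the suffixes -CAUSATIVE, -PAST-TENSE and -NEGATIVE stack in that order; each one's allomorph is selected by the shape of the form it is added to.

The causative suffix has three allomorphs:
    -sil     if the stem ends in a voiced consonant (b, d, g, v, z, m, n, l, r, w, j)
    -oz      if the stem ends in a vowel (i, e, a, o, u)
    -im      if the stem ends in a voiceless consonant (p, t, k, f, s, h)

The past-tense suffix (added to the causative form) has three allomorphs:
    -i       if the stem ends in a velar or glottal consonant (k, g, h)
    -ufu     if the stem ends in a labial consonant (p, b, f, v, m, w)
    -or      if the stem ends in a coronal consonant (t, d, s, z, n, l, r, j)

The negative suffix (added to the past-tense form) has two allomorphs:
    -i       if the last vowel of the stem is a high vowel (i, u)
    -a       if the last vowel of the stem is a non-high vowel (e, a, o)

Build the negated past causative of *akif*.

akifimufui

*akif*: final sound = /f/, a voiceless consonant → -im → *akifim*.
The causative form *akifim*: final consonant = /m/, labial → -ufu → *akifimufu*.
The last vowel of the past-tense form *akifimufu* is /u/, which is a high vowel, so the negative suffix is -i, giving *akifimufui*.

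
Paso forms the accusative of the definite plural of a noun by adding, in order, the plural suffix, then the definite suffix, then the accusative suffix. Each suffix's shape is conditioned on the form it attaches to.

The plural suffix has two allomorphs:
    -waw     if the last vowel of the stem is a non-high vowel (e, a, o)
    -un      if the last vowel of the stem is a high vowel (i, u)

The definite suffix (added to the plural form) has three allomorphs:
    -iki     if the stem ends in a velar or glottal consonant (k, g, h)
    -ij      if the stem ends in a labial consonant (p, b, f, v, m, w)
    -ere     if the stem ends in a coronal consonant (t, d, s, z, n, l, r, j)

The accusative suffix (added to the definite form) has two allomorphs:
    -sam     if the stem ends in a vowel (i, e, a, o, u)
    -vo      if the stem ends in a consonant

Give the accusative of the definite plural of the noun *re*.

rewawijvo

*re*: last vowel = /e/, a non-high vowel → -waw → *rewaw*.
The plural form *rewaw* — final consonant /w/ (labial) → -ij → *rewawij*.
The final sound of the definite form *rewawij* is /j/, which is a consonant, so the accusative suffix is -vo, giving *rewawijvo*.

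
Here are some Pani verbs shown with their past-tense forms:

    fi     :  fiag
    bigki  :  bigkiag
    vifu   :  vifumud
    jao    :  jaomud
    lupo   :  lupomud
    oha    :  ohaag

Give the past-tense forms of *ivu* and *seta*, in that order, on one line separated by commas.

The suffix is conditioned by the last vowel: -mud when the last vowel of the stem is a rounded vowel (*vifu*, *jao*, *lupo*); -ag when the last vowel of the stem is an unrounded vowel (*fi*, *bigki*, *oha*).
Since the last vowel of *ivu* is /u/ (a rounded vowel), it takes -mud, giving *ivumud*.
*seta*: last vowel = /a/, an unrounded vowel → -ag → *setaag*.

ivumud, setaag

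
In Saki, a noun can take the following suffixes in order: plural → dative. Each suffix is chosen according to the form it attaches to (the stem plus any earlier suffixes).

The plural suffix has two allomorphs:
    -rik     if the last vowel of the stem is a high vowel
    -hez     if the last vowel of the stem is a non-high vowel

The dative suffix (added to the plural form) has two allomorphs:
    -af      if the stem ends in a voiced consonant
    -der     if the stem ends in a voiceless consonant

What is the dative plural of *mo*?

mohezaf

Since the last vowel of *mo* is /o/ (a non-high vowel), it takes -hez, giving *mohez*.
The plural form *mohez* — final consonant /z/ (voiced) → -af → *mohezaf*.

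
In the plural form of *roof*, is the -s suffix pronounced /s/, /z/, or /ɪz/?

The stem *roof* ends in a voiceless non-sibilant consonant.
The plural suffix surfaces as /ɪz/ after sibilants, /s/ after other voiceless consonants, and /z/ after other voiced sounds.
So the plural -s on *roof* is pronounced /s/.

/s/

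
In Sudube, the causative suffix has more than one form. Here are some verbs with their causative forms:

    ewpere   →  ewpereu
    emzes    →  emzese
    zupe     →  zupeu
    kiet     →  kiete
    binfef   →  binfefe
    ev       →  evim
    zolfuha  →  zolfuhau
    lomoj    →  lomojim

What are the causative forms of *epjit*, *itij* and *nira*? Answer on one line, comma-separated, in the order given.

epjite, itijim, nirau

The suffix is conditioned by the final sound: -e when the stem ends in a voiceless consonant (*emzes*, *kiet*, *binfef*); -im when the stem ends in a voiced consonant (*ev*, *lomoj*); -u when the stem ends in a vowel (*ewpere*, *zupe*, *zolfuha*).
Since the final sound of *epjit* is /t/ (a voiceless consonant), it takes -e, giving *epjite*.
The final sound of *itij* is /j/, which is a voiced consonant, so the suffix is -im, giving *itijim*.
*nira*: final sound = /a/, a vowel → -u → *nirau*.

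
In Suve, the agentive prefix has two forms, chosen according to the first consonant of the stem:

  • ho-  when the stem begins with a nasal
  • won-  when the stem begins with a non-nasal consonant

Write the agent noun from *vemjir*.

wonvemjir

Since the first consonant of *vemjir* is /v/ (non-nasal), it takes won-, giving *wonvemjir*.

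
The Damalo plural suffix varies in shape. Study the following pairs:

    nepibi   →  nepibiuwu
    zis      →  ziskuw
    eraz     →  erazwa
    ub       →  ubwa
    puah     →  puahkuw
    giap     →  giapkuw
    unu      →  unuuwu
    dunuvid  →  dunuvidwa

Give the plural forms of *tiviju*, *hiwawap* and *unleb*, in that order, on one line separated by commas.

tivijuuwu, hiwawapkuw, unlebwa

Looking at the final sound of each stem: -kuw when the stem ends in a voiceless consonant (*zis*, *puah*, *giap*); -wa when the stem ends in a voiced consonant (*eraz*, *ub*, *dunuvid*); -uwu when the stem ends in a vowel (*nepibi*, *unu*).
*tiviju* — final sound /u/ (a vowel) → -uwu → *tivijuuwu*.
*hiwawap* — final sound /p/ (a voiceless consonant) → -kuw → *hiwawapkuw*.
*unleb*: final sound = /b/, a voiced consonant → -wa → *unlebwa*.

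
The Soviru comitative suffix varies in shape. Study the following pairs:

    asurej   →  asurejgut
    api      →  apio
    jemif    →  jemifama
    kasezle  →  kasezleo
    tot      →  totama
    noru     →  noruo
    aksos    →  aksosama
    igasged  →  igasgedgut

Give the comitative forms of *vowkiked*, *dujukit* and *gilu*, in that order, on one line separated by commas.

vowkikedgut, dujukitama, giluo

The alternation tracks the final sound of the stem — -ama when the stem ends in a voiceless consonant (*jemif*, *tot*, *aksos*); -gut when the stem ends in a voiced consonant (*asurej*, *igasged*); -o when the stem ends in a vowel (*api*, *kasezle*, *noru*).
*vowkiked*: final sound = /d/, a voiced consonant → -gut → *vowkikedgut*.
*dujukit*: final sound = /t/, a voiceless consonant → -ama → *dujukitama*.
Since the final sound of *gilu* is /u/ (a vowel), it takes -o, giving *giluo*.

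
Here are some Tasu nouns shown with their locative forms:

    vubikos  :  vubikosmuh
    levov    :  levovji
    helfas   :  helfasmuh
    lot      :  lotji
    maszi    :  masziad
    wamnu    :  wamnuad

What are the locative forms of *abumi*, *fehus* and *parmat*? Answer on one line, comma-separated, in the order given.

The pattern is sibilance of the final sound: -muh when the stem ends in a sibilant (*vubikos*, *helfas*); -ji when the stem ends in a non-sibilant consonant (*levov*, *lot*); -ad when the stem ends in a vowel (*maszi*, *wamnu*).
The final sound of *abumi* is /i/, which is a vowel, so the suffix is -ad, giving *abumiad*.
*fehus* — final sound /s/ (a sibilant) → -muh → *fehusmuh*.
Since the final sound of *parmat* is /t/ (a non-sibilant consonant), it takes -ji, giving *parmatji*.

abumiad, fehusmuh, parmatji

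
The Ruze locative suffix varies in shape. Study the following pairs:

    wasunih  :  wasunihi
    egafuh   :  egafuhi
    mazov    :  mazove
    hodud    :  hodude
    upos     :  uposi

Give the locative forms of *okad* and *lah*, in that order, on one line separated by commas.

Looking at the final consonant of each stem: -i when the stem ends in a voiceless consonant (*wasunih*, *egafuh*, *upos*); -e when the stem ends in a voiced consonant (*mazov*, *hodud*).
*okad* — final consonant /d/ (voiced) → -e → *okade*.
The final consonant of *lah* is /h/, which is voiceless, so the suffix is -i, giving *lahi*.

okade, lahi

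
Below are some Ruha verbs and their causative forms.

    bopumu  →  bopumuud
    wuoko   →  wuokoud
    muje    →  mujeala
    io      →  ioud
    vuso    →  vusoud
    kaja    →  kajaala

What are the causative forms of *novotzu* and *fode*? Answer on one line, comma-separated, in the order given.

novotzuud, fodeala

The suffix is conditioned by the last vowel: -ud when the last vowel of the stem is a rounded vowel (*bopumu*, *wuoko*, *io*, *vuso*); -ala when the last vowel of the stem is an unrounded vowel (*muje*, *kaja*).
*novotzu*: last vowel = /u/, a rounded vowel → -ud → *novotzuud*.
Since the last vowel of *fode* is /e/ (an unrounded vowel), it takes -ala, giving *fodeala*.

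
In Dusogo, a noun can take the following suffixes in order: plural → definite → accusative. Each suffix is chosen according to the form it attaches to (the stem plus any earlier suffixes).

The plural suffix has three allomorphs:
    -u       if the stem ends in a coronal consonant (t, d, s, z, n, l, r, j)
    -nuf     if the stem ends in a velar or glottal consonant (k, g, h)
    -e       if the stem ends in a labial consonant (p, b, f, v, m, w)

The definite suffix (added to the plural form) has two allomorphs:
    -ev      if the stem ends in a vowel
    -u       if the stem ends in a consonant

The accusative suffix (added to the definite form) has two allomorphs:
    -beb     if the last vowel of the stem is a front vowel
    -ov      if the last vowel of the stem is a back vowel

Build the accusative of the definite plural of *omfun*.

*omfun* — final consonant /n/ (coronal) → -u → *omfunu*.
Since the final sound of the plural form *omfunu* is /u/ (a vowel), it takes -ev, giving *omfunuev*.
The definite form *omfunuev*: last vowel = /e/, a front vowel → -beb → *omfunuevbeb*.

omfunuevbeb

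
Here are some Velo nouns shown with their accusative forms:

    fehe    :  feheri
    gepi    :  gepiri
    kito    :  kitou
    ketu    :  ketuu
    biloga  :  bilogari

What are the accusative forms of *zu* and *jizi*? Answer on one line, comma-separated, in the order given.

The alternation tracks the last vowel of the stem — -u when the last vowel of the stem is a rounded vowel (*kito*, *ketu*); -ri when the last vowel of the stem is an unrounded vowel (*fehe*, *gepi*, *biloga*).
Since the last vowel of *zu* is /u/ (a rounded vowel), it takes -u, giving *zuu*.
The last vowel of *jizi* is /i/, which is an unrounded vowel, so the suffix is -ri, giving *jiziri*.

zuu, jiziri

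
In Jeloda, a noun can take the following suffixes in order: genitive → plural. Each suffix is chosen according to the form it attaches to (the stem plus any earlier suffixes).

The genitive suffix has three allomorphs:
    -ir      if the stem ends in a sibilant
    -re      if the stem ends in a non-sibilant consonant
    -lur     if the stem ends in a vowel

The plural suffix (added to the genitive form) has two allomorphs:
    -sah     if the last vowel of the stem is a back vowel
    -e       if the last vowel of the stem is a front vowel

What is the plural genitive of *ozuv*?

The final sound of *ozuv* is /v/, which is a non-sibilant consonant, so the genitive suffix is -re, giving *ozuvre*.
The genitive form *ozuvre*: last vowel = /e/, a front vowel → -e → *ozuvree*.

ozuvree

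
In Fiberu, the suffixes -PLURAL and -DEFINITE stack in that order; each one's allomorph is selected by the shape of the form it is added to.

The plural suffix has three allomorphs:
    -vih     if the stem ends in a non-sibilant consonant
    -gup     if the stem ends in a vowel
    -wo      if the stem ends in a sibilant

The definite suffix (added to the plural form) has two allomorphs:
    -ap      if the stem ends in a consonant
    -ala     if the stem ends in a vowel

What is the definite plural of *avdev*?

*avdev*: final sound = /v/, a non-sibilant consonant → -vih → *avdevvih*.
The plural form *avdevvih* — final sound /h/ (a consonant) → -ap → *avdevvihap*.

avdevvihap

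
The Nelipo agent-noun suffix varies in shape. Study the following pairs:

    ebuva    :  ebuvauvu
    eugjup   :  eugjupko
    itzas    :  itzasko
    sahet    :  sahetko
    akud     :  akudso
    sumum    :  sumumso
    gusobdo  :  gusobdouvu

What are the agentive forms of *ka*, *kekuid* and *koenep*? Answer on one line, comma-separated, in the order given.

kauvu, kekuidso, koenepko

The pattern is voicing of the final sound: -ko when the stem ends in a voiceless consonant (*eugjup*, *itzas*, *sahet*); -so when the stem ends in a voiced consonant (*akud*, *sumum*); -uvu when the stem ends in a vowel (*ebuva*, *gusobdo*).
The final sound of *ka* is /a/, which is a vowel, so the suffix is -uvu, giving *kauvu*.
Since the final sound of *kekuid* is /d/ (a voiced consonant), it takes -so, giving *kekuidso*.
*koenep* — final sound /p/ (a voiceless consonant) → -ko → *koenepko*.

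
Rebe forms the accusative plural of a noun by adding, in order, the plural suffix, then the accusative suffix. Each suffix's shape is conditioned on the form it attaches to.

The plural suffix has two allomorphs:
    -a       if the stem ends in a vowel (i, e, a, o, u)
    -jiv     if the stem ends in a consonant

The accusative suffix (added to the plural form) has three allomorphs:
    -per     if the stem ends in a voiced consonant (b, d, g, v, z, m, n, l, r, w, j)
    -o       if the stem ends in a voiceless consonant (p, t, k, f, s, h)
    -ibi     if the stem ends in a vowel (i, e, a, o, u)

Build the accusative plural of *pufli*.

pufliaibi

The final sound of *pufli* is /i/, which is a vowel, so the plural suffix is -a, giving *puflia*.
Since the final sound of the plural form *puflia* is /a/ (a vowel), it takes -ibi, giving *pufliaibi*.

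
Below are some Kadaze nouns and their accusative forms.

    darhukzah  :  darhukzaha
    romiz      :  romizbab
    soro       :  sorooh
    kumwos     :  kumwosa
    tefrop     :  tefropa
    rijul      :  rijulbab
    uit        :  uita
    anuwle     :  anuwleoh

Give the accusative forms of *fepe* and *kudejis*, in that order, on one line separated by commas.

fepeoh, kudejisa

The pattern is voicing of the final sound: -a when the stem ends in a voiceless consonant (*darhukzah*, *kumwos*, *tefrop*, *uit*); -bab when the stem ends in a voiced consonant (*romiz*, *rijul*); -oh when the stem ends in a vowel (*soro*, *anuwle*).
Since the final sound of *fepe* is /e/ (a vowel), it takes -oh, giving *fepeoh*.
*kudejis* — final sound /s/ (a voiceless consonant) → -a → *kudejisa*.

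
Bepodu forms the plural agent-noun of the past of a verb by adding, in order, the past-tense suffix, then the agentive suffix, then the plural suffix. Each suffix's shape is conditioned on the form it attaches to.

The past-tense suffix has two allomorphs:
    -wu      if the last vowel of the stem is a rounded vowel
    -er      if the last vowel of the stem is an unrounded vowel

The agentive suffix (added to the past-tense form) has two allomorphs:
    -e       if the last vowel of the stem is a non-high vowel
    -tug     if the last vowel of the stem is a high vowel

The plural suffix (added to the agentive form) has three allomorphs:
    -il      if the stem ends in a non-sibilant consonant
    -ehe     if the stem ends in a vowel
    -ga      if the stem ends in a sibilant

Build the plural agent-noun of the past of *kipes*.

Since the last vowel of *kipes* is /e/ (an unrounded vowel), it takes -er, giving *kipeser*.
The past-tense form *kipeser*: last vowel = /e/, a non-high vowel → -e → *kipesere*.
The final sound of the agentive form *kipesere* is /e/, which is a vowel, so the plural suffix is -ehe, giving *kipesereehe*.

kipesereehe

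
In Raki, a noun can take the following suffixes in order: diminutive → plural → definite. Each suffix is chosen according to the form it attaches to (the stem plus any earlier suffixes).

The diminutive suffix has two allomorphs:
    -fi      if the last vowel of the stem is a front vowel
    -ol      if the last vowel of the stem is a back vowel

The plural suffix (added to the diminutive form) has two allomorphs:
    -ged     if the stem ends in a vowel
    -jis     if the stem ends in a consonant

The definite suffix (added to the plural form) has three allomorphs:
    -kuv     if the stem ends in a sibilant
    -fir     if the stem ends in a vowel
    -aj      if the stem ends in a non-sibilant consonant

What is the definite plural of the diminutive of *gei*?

geifigedaj

The last vowel of *gei* is /i/, which is a front vowel, so the diminutive suffix is -fi, giving *geifi*.
The final sound of the diminutive form *geifi* is /i/, which is a vowel, so the plural suffix is -ged, giving *geifiged*.
The final sound of the plural form *geifiged* is /d/, which is a non-sibilant consonant, so the definite suffix is -aj, giving *geifigedaj*.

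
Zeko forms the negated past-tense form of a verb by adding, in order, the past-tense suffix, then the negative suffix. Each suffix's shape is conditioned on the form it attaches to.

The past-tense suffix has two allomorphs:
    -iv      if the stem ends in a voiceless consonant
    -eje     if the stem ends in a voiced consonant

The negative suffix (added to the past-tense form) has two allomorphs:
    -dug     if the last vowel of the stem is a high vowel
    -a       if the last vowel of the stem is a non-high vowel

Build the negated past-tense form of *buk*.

The final consonant of *buk* is /k/, which is voiceless, so the past-tense suffix is -iv, giving *bukiv*.
The last vowel of the past-tense form *bukiv* is /i/, which is a high vowel, so the negative suffix is -dug, giving *bukivdug*.

bukivdug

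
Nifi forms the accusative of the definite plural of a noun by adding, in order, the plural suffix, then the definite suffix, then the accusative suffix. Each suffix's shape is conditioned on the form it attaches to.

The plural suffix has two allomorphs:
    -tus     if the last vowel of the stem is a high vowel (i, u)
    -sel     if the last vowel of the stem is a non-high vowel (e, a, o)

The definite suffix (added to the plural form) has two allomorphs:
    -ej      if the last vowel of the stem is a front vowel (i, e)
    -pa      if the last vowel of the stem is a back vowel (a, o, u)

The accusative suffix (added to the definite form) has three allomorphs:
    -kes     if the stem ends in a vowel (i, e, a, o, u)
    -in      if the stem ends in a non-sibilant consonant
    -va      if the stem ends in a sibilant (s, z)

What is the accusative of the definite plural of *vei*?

The last vowel of *vei* is /i/, which is a high vowel, so the plural suffix is -tus, giving *veitus*.
The last vowel of the plural form *veitus* is /u/, which is a back vowel, so the definite suffix is -pa, giving *veituspa*.
The definite form *veituspa*: final sound = /a/, a vowel → -kes → *veituspakes*.

veituspakes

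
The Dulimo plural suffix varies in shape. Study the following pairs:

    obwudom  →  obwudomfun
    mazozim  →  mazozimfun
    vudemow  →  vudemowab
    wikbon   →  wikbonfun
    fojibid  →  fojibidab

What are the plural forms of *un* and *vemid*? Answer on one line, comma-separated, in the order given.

The pattern is nasality of the final consonant: -fun when the stem ends in a nasal (*obwudom*, *mazozim*, *wikbon*); -ab when the stem ends in a non-nasal consonant (*vudemow*, *fojibid*).
*un*: final consonant = /n/, a nasal → -fun → *unfun*.
The final consonant of *vemid* is /d/, which is non-nasal, so the suffix is -ab, giving *vemidab*.

unfun, vemidab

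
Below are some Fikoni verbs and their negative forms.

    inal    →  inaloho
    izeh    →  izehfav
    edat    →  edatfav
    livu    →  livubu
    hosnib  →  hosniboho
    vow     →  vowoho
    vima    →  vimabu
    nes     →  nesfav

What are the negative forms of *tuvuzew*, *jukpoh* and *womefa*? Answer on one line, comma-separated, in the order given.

The alternation tracks the final sound of the stem — -fav when the stem ends in a voiceless consonant (*izeh*, *edat*, *nes*); -oho when the stem ends in a voiced consonant (*inal*, *hosnib*, *vow*); -bu when the stem ends in a vowel (*livu*, *vima*).
Since the final sound of *tuvuzew* is /w/ (a voiced consonant), it takes -oho, giving *tuvuzewoho*.
Since the final sound of *jukpoh* is /h/ (a voiceless consonant), it takes -fav, giving *jukpohfav*.
The final sound of *womefa* is /a/, which is a vowel, so the suffix is -bu, giving *womefabu*.

tuvuzewoho, jukpohfav, womefabu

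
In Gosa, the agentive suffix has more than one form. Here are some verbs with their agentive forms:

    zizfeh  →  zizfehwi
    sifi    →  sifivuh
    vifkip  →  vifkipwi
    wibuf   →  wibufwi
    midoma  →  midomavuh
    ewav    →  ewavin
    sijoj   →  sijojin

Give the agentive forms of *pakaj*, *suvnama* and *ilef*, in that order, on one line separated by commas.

pakajin, suvnamavuh, ilefwi

Looking at the final sound of each stem: -wi when the stem ends in a voiceless consonant (*zizfeh*, *vifkip*, *wibuf*); -in when the stem ends in a voiced consonant (*ewav*, *sijoj*); -vuh when the stem ends in a vowel (*sifi*, *midoma*).
The final sound of *pakaj* is /j/, which is a voiced consonant, so the suffix is -in, giving *pakajin*.
*suvnama* — final sound /a/ (a vowel) → -vuh → *suvnamavuh*.
*ilef* — final sound /f/ (a voiceless consonant) → -wi → *ilefwi*.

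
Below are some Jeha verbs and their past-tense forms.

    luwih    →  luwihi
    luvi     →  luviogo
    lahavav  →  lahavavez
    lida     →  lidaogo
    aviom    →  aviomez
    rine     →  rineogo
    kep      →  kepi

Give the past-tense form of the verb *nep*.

nepi

The alternation tracks the final sound of the stem — -i when the stem ends in a voiceless consonant (*luwih*, *kep*); -ez when the stem ends in a voiced consonant (*lahavav*, *aviom*); -ogo when the stem ends in a vowel (*luvi*, *lida*, *rine*).
*nep* — final sound /p/ (a voiceless consonant) → -i → *nepi*.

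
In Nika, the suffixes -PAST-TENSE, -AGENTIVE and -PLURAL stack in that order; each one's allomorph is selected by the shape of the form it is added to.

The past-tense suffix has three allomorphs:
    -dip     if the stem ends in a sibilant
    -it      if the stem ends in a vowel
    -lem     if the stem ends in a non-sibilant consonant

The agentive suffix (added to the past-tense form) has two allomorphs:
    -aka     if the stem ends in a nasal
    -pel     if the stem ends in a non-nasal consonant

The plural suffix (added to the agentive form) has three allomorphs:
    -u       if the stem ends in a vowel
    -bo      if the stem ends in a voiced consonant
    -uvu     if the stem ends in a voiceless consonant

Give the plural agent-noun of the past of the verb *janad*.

The final sound of *janad* is /d/, which is a non-sibilant consonant, so the past-tense suffix is -lem, giving *janadlem*.
Since the final consonant of the past-tense form *janadlem* is /m/ (a nasal), it takes -aka, giving *janadlemaka*.
The agentive form *janadlemaka* — final sound /a/ (a vowel) → -u → *janadlemakau*.

janadlemakau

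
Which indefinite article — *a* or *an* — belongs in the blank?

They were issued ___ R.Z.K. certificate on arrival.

The indefinite article is chosen by the initial *sound* of the following word, not its spelling.
The initialism *R.Z.K.* is read letter by letter; the first letter, R, is pronounced /ɑr/, which begins with a vowel sound.
So the article is *an*: They were issued an R.Z.K. certificate on arrival.

an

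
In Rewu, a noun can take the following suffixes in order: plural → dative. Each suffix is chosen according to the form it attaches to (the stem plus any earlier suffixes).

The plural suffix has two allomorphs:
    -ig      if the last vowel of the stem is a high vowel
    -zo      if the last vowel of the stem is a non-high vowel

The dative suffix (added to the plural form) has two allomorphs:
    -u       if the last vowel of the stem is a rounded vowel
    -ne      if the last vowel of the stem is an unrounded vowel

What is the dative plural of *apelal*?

Since the last vowel of *apelal* is /a/ (a non-high vowel), it takes -zo, giving *apelalzo*.
Since the last vowel of the plural form *apelalzo* is /o/ (a rounded vowel), it takes -u, giving *apelalzou*.

apelalzou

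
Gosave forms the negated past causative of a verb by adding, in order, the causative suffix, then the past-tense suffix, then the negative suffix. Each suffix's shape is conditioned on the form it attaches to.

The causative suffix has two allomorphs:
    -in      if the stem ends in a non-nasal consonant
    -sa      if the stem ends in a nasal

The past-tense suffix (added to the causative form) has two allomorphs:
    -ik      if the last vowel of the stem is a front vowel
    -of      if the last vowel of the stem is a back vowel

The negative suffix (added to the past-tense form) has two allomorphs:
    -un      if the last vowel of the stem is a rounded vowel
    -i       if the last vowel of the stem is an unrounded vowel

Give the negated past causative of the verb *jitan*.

jitansaofun

*jitan* — final consonant /n/ (a nasal) → -sa → *jitansa*.
Since the last vowel of the causative form *jitansa* is /a/ (a back vowel), it takes -of, giving *jitansaof*.
The past-tense form *jitansaof*: last vowel = /o/, a rounded vowel → -un → *jitansaofun*.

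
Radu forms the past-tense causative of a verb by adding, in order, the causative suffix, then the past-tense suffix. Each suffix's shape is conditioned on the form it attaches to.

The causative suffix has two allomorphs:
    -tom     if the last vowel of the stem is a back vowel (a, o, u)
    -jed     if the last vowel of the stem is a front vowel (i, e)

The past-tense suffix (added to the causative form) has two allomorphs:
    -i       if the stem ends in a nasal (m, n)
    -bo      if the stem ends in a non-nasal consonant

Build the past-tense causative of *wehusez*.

The last vowel of *wehusez* is /e/, which is a front vowel, so the causative suffix is -jed, giving *wehusezjed*.
The final consonant of the causative form *wehusezjed* is /d/, which is non-nasal, so the past-tense suffix is -bo, giving *wehusezjedbo*.

wehusezjedbo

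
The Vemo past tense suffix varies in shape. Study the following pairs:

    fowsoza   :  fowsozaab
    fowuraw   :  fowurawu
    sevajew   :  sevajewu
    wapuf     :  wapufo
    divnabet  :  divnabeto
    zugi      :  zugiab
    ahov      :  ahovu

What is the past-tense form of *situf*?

situfo

Looking at the final sound of each stem: -o when the stem ends in a voiceless consonant (*wapuf*, *divnabet*); -u when the stem ends in a voiced consonant (*fowuraw*, *sevajew*, *ahov*); -ab when the stem ends in a vowel (*fowsoza*, *zugi*).
The final sound of *situf* is /f/, which is a voiceless consonant, so the suffix is -o, giving *situfo*.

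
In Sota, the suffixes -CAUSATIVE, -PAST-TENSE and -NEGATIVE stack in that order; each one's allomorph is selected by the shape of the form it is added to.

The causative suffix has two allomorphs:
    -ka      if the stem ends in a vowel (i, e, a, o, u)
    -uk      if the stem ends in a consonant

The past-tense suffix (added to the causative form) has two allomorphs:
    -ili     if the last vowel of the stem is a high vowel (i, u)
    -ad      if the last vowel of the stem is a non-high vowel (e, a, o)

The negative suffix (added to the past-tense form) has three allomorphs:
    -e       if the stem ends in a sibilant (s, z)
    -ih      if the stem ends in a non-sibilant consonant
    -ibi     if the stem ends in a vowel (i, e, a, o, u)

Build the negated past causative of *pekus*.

pekusukiliibi

The final sound of *pekus* is /s/, which is a consonant, so the causative suffix is -uk, giving *pekusuk*.
The last vowel of the causative form *pekusuk* is /u/, which is a high vowel, so the past-tense suffix is -ili, giving *pekusukili*.
The final sound of the past-tense form *pekusukili* is /i/, which is a vowel, so the negative suffix is -ibi, giving *pekusukiliibi*.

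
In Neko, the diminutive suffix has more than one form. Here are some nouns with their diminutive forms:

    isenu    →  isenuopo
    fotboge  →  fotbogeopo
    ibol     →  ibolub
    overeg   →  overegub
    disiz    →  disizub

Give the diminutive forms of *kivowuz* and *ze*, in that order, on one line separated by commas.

The pattern is consonant vs. vowel: -ub when the stem ends in a consonant (*ibol*, *overeg*, *disiz*); -opo when the stem ends in a vowel (*isenu*, *fotboge*).
*kivowuz*: final sound = /z/, a consonant → -ub → *kivowuzub*.
*ze* — final sound /e/ (a vowel) → -opo → *zeopo*.

kivowuzub, zeopo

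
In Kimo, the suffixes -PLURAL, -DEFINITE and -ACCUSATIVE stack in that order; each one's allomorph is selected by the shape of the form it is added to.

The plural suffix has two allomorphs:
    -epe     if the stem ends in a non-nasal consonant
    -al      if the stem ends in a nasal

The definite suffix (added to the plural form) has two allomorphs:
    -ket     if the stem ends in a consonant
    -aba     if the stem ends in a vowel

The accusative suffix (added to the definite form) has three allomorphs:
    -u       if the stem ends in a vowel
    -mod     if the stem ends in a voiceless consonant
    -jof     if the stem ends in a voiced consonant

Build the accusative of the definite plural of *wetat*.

Since the final consonant of *wetat* is /t/ (non-nasal), it takes -epe, giving *wetatepe*.
The plural form *wetatepe* — final sound /e/ (a vowel) → -aba → *wetatepeaba*.
The final sound of the definite form *wetatepeaba* is /a/, which is a vowel, so the accusative suffix is -u, giving *wetatepeabau*.

wetatepeabau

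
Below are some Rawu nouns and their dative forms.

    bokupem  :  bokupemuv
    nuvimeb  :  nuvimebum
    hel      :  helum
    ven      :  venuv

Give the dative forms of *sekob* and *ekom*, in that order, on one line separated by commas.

The alternation tracks the final consonant of the stem — -uv when the stem ends in a nasal (*bokupem*, *ven*); -um when the stem ends in a non-nasal consonant (*nuvimeb*, *hel*).
The final consonant of *sekob* is /b/, which is non-nasal, so the suffix is -um, giving *sekobum*.
Since the final consonant of *ekom* is /m/ (a nasal), it takes -uv, giving *ekomuv*.

sekobum, ekomuv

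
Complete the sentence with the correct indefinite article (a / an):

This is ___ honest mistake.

an

The indefinite article is chosen by the initial *sound* of the following word, not its spelling.
*honest* begins with the sound /ɒ/ (silent h) — a vowel sound.
So the article is *an*: This is an honest mistake.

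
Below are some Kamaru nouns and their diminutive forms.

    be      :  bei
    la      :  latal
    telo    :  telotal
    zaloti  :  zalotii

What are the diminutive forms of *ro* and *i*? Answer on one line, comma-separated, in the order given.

rotal, ii

Looking at the last vowel of each stem: -i when the last vowel of the stem is a front vowel (*be*, *zaloti*); -tal when the last vowel of the stem is a back vowel (*la*, *telo*).
Since the last vowel of *ro* is /o/ (a back vowel), it takes -tal, giving *rotal*.
*i* — last vowel /i/ (a front vowel) → -i → *ii*.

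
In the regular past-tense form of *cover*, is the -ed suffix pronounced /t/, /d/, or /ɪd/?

/d/

The stem *cover* ends in a voiced sound other than /d/.
The -ed suffix is realized as /ɪd/ after /t, d/; as /t/ after other voiceless consonants; and as /d/ after other voiced sounds.
So -ed on *cover* is pronounced /d/.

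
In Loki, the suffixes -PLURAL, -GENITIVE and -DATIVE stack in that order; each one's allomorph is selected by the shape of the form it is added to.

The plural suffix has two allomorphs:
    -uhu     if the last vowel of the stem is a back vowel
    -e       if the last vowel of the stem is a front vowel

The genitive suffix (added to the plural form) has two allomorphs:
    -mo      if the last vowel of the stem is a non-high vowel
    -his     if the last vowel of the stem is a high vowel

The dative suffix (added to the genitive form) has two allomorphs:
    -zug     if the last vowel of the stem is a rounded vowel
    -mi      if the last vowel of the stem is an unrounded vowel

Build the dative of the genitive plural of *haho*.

hahouhuhismi

*haho*: last vowel = /o/, a back vowel → -uhu → *hahouhu*.
Since the last vowel of the plural form *hahouhu* is /u/ (a high vowel), it takes -his, giving *hahouhuhis*.
The genitive form *hahouhuhis*: last vowel = /i/, an unrounded vowel → -mi → *hahouhuhismi*.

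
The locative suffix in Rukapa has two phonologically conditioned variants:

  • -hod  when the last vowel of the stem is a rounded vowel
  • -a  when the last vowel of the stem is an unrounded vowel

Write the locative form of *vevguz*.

vevguzhod

Since the last vowel of *vevguz* is /u/ (a rounded vowel), it takes -hod, giving *vevguzhod*.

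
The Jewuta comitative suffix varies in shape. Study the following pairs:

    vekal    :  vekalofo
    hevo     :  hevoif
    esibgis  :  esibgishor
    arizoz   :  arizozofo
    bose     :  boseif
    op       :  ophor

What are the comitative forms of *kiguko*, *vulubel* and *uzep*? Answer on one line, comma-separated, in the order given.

kigukoif, vulubelofo, uzephor

The pattern is voicing of the final sound: -hor when the stem ends in a voiceless consonant (*esibgis*, *op*); -ofo when the stem ends in a voiced consonant (*vekal*, *arizoz*); -if when the stem ends in a vowel (*hevo*, *bose*).
Since the final sound of *kiguko* is /o/ (a vowel), it takes -if, giving *kigukoif*.
*vulubel* — final sound /l/ (a voiced consonant) → -ofo → *vulubelofo*.
*uzep* — final sound /p/ (a voiceless consonant) → -hor → *uzephor*.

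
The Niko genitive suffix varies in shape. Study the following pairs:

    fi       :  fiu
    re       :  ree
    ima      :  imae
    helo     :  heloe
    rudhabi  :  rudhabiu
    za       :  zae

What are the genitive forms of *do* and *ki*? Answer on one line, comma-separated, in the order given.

The suffix is conditioned by the last vowel: -u when the last vowel of the stem is a high vowel (*fi*, *rudhabi*); -e when the last vowel of the stem is a non-high vowel (*re*, *ima*, *helo*, *za*).
*do* — last vowel /o/ (a non-high vowel) → -e → *doe*.
The last vowel of *ki* is /i/, which is a high vowel, so the suffix is -u, giving *kiu*.

doe, kiu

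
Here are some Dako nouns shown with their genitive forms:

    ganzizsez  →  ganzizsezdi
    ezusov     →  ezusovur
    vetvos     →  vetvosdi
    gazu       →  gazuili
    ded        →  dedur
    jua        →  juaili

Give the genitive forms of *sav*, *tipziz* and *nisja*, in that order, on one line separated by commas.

savur, tipzizdi, nisjaili

Looking at the final sound of each stem: -di when the stem ends in a sibilant (*ganzizsez*, *vetvos*); -ur when the stem ends in a non-sibilant consonant (*ezusov*, *ded*); -ili when the stem ends in a vowel (*gazu*, *jua*).
The final sound of *sav* is /v/, which is a non-sibilant consonant, so the suffix is -ur, giving *savur*.
The final sound of *tipziz* is /z/, which is a sibilant, so the suffix is -di, giving *tipzizdi*.
Since the final sound of *nisja* is /a/ (a vowel), it takes -ili, giving *nisjaili*.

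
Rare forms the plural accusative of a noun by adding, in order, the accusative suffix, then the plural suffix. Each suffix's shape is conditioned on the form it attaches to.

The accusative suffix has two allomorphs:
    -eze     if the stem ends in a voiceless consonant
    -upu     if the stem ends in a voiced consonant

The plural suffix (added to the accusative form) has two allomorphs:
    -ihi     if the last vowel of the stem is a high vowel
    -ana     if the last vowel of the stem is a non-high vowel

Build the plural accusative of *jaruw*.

jaruwupuihi

Since the final consonant of *jaruw* is /w/ (voiced), it takes -upu, giving *jaruwupu*.
The accusative form *jaruwupu* — last vowel /u/ (a high vowel) → -ihi → *jaruwupuihi*.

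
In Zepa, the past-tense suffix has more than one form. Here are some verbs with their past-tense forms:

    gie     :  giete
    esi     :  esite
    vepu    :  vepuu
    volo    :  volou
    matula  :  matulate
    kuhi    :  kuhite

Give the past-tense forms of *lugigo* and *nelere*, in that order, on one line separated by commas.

lugigou, nelerete

The suffix is conditioned by the last vowel: -u when the last vowel of the stem is a rounded vowel (*vepu*, *volo*); -te when the last vowel of the stem is an unrounded vowel (*gie*, *esi*, *matula*, *kuhi*).
*lugigo* — last vowel /o/ (a rounded vowel) → -u → *lugigou*.
Since the last vowel of *nelere* is /e/ (an unrounded vowel), it takes -te, giving *nelerete*.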